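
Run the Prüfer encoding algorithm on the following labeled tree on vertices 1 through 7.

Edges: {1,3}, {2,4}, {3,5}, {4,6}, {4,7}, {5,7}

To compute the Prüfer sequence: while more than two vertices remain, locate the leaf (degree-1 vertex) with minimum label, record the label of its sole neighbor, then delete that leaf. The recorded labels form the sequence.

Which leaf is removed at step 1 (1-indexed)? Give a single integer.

Answer: 1

Derivation:
Step 1: current leaves = {1,2,6}. Remove leaf 1 (neighbor: 3).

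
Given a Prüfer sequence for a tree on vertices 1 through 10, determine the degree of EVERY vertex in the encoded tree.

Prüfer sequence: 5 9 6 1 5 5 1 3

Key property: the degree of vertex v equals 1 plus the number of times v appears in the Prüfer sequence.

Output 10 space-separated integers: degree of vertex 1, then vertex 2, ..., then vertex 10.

Answer: 3 1 2 1 4 2 1 1 2 1

Derivation:
p_1 = 5: count[5] becomes 1
p_2 = 9: count[9] becomes 1
p_3 = 6: count[6] becomes 1
p_4 = 1: count[1] becomes 1
p_5 = 5: count[5] becomes 2
p_6 = 5: count[5] becomes 3
p_7 = 1: count[1] becomes 2
p_8 = 3: count[3] becomes 1
Degrees (1 + count): deg[1]=1+2=3, deg[2]=1+0=1, deg[3]=1+1=2, deg[4]=1+0=1, deg[5]=1+3=4, deg[6]=1+1=2, deg[7]=1+0=1, deg[8]=1+0=1, deg[9]=1+1=2, deg[10]=1+0=1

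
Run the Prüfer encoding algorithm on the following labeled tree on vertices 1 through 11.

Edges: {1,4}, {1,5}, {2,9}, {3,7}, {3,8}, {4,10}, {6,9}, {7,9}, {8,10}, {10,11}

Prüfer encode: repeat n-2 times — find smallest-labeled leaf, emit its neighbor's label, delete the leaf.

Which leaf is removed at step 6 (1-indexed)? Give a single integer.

Answer: 9

Derivation:
Step 1: current leaves = {2,5,6,11}. Remove leaf 2 (neighbor: 9).
Step 2: current leaves = {5,6,11}. Remove leaf 5 (neighbor: 1).
Step 3: current leaves = {1,6,11}. Remove leaf 1 (neighbor: 4).
Step 4: current leaves = {4,6,11}. Remove leaf 4 (neighbor: 10).
Step 5: current leaves = {6,11}. Remove leaf 6 (neighbor: 9).
Step 6: current leaves = {9,11}. Remove leaf 9 (neighbor: 7).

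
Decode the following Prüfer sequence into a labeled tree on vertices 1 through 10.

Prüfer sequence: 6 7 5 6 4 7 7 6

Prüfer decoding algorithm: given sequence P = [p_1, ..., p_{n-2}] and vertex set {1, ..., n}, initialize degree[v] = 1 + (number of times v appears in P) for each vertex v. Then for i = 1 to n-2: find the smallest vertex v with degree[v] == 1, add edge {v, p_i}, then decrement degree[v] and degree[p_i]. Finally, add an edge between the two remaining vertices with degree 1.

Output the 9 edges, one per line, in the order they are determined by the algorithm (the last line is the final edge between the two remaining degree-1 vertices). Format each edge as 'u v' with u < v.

Answer: 1 6
2 7
3 5
5 6
4 8
4 7
7 9
6 7
6 10

Derivation:
Initial degrees: {1:1, 2:1, 3:1, 4:2, 5:2, 6:4, 7:4, 8:1, 9:1, 10:1}
Step 1: smallest deg-1 vertex = 1, p_1 = 6. Add edge {1,6}. Now deg[1]=0, deg[6]=3.
Step 2: smallest deg-1 vertex = 2, p_2 = 7. Add edge {2,7}. Now deg[2]=0, deg[7]=3.
Step 3: smallest deg-1 vertex = 3, p_3 = 5. Add edge {3,5}. Now deg[3]=0, deg[5]=1.
Step 4: smallest deg-1 vertex = 5, p_4 = 6. Add edge {5,6}. Now deg[5]=0, deg[6]=2.
Step 5: smallest deg-1 vertex = 8, p_5 = 4. Add edge {4,8}. Now deg[8]=0, deg[4]=1.
Step 6: smallest deg-1 vertex = 4, p_6 = 7. Add edge {4,7}. Now deg[4]=0, deg[7]=2.
Step 7: smallest deg-1 vertex = 9, p_7 = 7. Add edge {7,9}. Now deg[9]=0, deg[7]=1.
Step 8: smallest deg-1 vertex = 7, p_8 = 6. Add edge {6,7}. Now deg[7]=0, deg[6]=1.
Final: two remaining deg-1 vertices are 6, 10. Add edge {6,10}.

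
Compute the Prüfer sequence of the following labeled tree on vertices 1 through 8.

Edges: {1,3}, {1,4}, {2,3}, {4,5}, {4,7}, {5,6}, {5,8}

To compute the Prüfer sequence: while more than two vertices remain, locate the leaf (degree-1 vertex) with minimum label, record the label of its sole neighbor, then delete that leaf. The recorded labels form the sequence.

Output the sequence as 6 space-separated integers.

Answer: 3 1 4 5 4 5

Derivation:
Step 1: leaves = {2,6,7,8}. Remove smallest leaf 2, emit neighbor 3.
Step 2: leaves = {3,6,7,8}. Remove smallest leaf 3, emit neighbor 1.
Step 3: leaves = {1,6,7,8}. Remove smallest leaf 1, emit neighbor 4.
Step 4: leaves = {6,7,8}. Remove smallest leaf 6, emit neighbor 5.
Step 5: leaves = {7,8}. Remove smallest leaf 7, emit neighbor 4.
Step 6: leaves = {4,8}. Remove smallest leaf 4, emit neighbor 5.
Done: 2 vertices remain (5, 8). Sequence = [3 1 4 5 4 5]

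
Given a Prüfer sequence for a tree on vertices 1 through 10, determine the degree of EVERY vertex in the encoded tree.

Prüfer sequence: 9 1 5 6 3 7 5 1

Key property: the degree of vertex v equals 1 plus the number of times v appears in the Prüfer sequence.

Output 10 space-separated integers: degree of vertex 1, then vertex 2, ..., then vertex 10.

Answer: 3 1 2 1 3 2 2 1 2 1

Derivation:
p_1 = 9: count[9] becomes 1
p_2 = 1: count[1] becomes 1
p_3 = 5: count[5] becomes 1
p_4 = 6: count[6] becomes 1
p_5 = 3: count[3] becomes 1
p_6 = 7: count[7] becomes 1
p_7 = 5: count[5] becomes 2
p_8 = 1: count[1] becomes 2
Degrees (1 + count): deg[1]=1+2=3, deg[2]=1+0=1, deg[3]=1+1=2, deg[4]=1+0=1, deg[5]=1+2=3, deg[6]=1+1=2, deg[7]=1+1=2, deg[8]=1+0=1, deg[9]=1+1=2, deg[10]=1+0=1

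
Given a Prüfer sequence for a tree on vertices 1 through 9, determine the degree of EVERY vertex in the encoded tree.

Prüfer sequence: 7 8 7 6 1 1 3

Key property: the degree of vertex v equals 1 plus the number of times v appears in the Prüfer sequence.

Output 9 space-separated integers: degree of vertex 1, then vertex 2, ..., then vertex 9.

Answer: 3 1 2 1 1 2 3 2 1

Derivation:
p_1 = 7: count[7] becomes 1
p_2 = 8: count[8] becomes 1
p_3 = 7: count[7] becomes 2
p_4 = 6: count[6] becomes 1
p_5 = 1: count[1] becomes 1
p_6 = 1: count[1] becomes 2
p_7 = 3: count[3] becomes 1
Degrees (1 + count): deg[1]=1+2=3, deg[2]=1+0=1, deg[3]=1+1=2, deg[4]=1+0=1, deg[5]=1+0=1, deg[6]=1+1=2, deg[7]=1+2=3, deg[8]=1+1=2, deg[9]=1+0=1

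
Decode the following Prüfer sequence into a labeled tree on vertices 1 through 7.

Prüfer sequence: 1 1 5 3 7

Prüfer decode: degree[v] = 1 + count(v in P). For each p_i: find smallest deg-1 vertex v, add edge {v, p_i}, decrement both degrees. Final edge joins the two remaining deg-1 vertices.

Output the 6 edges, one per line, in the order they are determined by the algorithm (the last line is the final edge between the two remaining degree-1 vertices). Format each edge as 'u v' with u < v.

Initial degrees: {1:3, 2:1, 3:2, 4:1, 5:2, 6:1, 7:2}
Step 1: smallest deg-1 vertex = 2, p_1 = 1. Add edge {1,2}. Now deg[2]=0, deg[1]=2.
Step 2: smallest deg-1 vertex = 4, p_2 = 1. Add edge {1,4}. Now deg[4]=0, deg[1]=1.
Step 3: smallest deg-1 vertex = 1, p_3 = 5. Add edge {1,5}. Now deg[1]=0, deg[5]=1.
Step 4: smallest deg-1 vertex = 5, p_4 = 3. Add edge {3,5}. Now deg[5]=0, deg[3]=1.
Step 5: smallest deg-1 vertex = 3, p_5 = 7. Add edge {3,7}. Now deg[3]=0, deg[7]=1.
Final: two remaining deg-1 vertices are 6, 7. Add edge {6,7}.

Answer: 1 2
1 4
1 5
3 5
3 7
6 7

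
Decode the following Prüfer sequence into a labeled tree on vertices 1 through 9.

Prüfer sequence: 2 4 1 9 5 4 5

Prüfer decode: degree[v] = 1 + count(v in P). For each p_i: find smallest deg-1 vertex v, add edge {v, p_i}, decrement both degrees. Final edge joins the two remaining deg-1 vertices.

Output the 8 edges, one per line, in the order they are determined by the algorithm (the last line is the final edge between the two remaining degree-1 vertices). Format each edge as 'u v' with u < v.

Initial degrees: {1:2, 2:2, 3:1, 4:3, 5:3, 6:1, 7:1, 8:1, 9:2}
Step 1: smallest deg-1 vertex = 3, p_1 = 2. Add edge {2,3}. Now deg[3]=0, deg[2]=1.
Step 2: smallest deg-1 vertex = 2, p_2 = 4. Add edge {2,4}. Now deg[2]=0, deg[4]=2.
Step 3: smallest deg-1 vertex = 6, p_3 = 1. Add edge {1,6}. Now deg[6]=0, deg[1]=1.
Step 4: smallest deg-1 vertex = 1, p_4 = 9. Add edge {1,9}. Now deg[1]=0, deg[9]=1.
Step 5: smallest deg-1 vertex = 7, p_5 = 5. Add edge {5,7}. Now deg[7]=0, deg[5]=2.
Step 6: smallest deg-1 vertex = 8, p_6 = 4. Add edge {4,8}. Now deg[8]=0, deg[4]=1.
Step 7: smallest deg-1 vertex = 4, p_7 = 5. Add edge {4,5}. Now deg[4]=0, deg[5]=1.
Final: two remaining deg-1 vertices are 5, 9. Add edge {5,9}.

Answer: 2 3
2 4
1 6
1 9
5 7
4 8
4 5
5 9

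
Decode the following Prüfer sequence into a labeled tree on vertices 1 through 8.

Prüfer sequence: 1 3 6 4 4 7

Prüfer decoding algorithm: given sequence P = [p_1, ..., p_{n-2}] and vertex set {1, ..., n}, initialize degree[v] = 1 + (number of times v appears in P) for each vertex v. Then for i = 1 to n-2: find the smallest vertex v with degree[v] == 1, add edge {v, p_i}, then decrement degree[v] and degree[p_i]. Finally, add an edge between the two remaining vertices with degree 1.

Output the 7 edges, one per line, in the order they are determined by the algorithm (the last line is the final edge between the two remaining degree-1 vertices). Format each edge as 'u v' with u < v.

Initial degrees: {1:2, 2:1, 3:2, 4:3, 5:1, 6:2, 7:2, 8:1}
Step 1: smallest deg-1 vertex = 2, p_1 = 1. Add edge {1,2}. Now deg[2]=0, deg[1]=1.
Step 2: smallest deg-1 vertex = 1, p_2 = 3. Add edge {1,3}. Now deg[1]=0, deg[3]=1.
Step 3: smallest deg-1 vertex = 3, p_3 = 6. Add edge {3,6}. Now deg[3]=0, deg[6]=1.
Step 4: smallest deg-1 vertex = 5, p_4 = 4. Add edge {4,5}. Now deg[5]=0, deg[4]=2.
Step 5: smallest deg-1 vertex = 6, p_5 = 4. Add edge {4,6}. Now deg[6]=0, deg[4]=1.
Step 6: smallest deg-1 vertex = 4, p_6 = 7. Add edge {4,7}. Now deg[4]=0, deg[7]=1.
Final: two remaining deg-1 vertices are 7, 8. Add edge {7,8}.

Answer: 1 2
1 3
3 6
4 5
4 6
4 7
7 8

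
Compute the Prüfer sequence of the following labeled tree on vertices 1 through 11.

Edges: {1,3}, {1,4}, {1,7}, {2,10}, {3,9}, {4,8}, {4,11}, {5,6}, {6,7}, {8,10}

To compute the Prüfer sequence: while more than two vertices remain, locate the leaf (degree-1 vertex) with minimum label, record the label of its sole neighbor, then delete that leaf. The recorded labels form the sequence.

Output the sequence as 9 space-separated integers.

Answer: 10 6 7 1 3 1 4 8 4

Derivation:
Step 1: leaves = {2,5,9,11}. Remove smallest leaf 2, emit neighbor 10.
Step 2: leaves = {5,9,10,11}. Remove smallest leaf 5, emit neighbor 6.
Step 3: leaves = {6,9,10,11}. Remove smallest leaf 6, emit neighbor 7.
Step 4: leaves = {7,9,10,11}. Remove smallest leaf 7, emit neighbor 1.
Step 5: leaves = {9,10,11}. Remove smallest leaf 9, emit neighbor 3.
Step 6: leaves = {3,10,11}. Remove smallest leaf 3, emit neighbor 1.
Step 7: leaves = {1,10,11}. Remove smallest leaf 1, emit neighbor 4.
Step 8: leaves = {10,11}. Remove smallest leaf 10, emit neighbor 8.
Step 9: leaves = {8,11}. Remove smallest leaf 8, emit neighbor 4.
Done: 2 vertices remain (4, 11). Sequence = [10 6 7 1 3 1 4 8 4]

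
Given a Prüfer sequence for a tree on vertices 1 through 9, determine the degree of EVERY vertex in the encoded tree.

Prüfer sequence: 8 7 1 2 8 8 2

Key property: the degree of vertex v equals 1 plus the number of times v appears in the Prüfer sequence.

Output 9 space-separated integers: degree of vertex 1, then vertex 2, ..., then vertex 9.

p_1 = 8: count[8] becomes 1
p_2 = 7: count[7] becomes 1
p_3 = 1: count[1] becomes 1
p_4 = 2: count[2] becomes 1
p_5 = 8: count[8] becomes 2
p_6 = 8: count[8] becomes 3
p_7 = 2: count[2] becomes 2
Degrees (1 + count): deg[1]=1+1=2, deg[2]=1+2=3, deg[3]=1+0=1, deg[4]=1+0=1, deg[5]=1+0=1, deg[6]=1+0=1, deg[7]=1+1=2, deg[8]=1+3=4, deg[9]=1+0=1

Answer: 2 3 1 1 1 1 2 4 1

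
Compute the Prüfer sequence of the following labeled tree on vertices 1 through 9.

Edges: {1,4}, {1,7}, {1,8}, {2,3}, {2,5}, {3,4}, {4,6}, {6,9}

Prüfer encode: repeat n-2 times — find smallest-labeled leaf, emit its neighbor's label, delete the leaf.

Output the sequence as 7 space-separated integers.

Answer: 2 3 4 1 1 4 6

Derivation:
Step 1: leaves = {5,7,8,9}. Remove smallest leaf 5, emit neighbor 2.
Step 2: leaves = {2,7,8,9}. Remove smallest leaf 2, emit neighbor 3.
Step 3: leaves = {3,7,8,9}. Remove smallest leaf 3, emit neighbor 4.
Step 4: leaves = {7,8,9}. Remove smallest leaf 7, emit neighbor 1.
Step 5: leaves = {8,9}. Remove smallest leaf 8, emit neighbor 1.
Step 6: leaves = {1,9}. Remove smallest leaf 1, emit neighbor 4.
Step 7: leaves = {4,9}. Remove smallest leaf 4, emit neighbor 6.
Done: 2 vertices remain (6, 9). Sequence = [2 3 4 1 1 4 6]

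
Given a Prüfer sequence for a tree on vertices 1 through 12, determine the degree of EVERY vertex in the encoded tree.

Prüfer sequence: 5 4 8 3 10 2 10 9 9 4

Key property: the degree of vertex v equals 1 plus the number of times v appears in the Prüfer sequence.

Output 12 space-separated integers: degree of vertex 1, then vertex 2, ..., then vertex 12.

Answer: 1 2 2 3 2 1 1 2 3 3 1 1

Derivation:
p_1 = 5: count[5] becomes 1
p_2 = 4: count[4] becomes 1
p_3 = 8: count[8] becomes 1
p_4 = 3: count[3] becomes 1
p_5 = 10: count[10] becomes 1
p_6 = 2: count[2] becomes 1
p_7 = 10: count[10] becomes 2
p_8 = 9: count[9] becomes 1
p_9 = 9: count[9] becomes 2
p_10 = 4: count[4] becomes 2
Degrees (1 + count): deg[1]=1+0=1, deg[2]=1+1=2, deg[3]=1+1=2, deg[4]=1+2=3, deg[5]=1+1=2, deg[6]=1+0=1, deg[7]=1+0=1, deg[8]=1+1=2, deg[9]=1+2=3, deg[10]=1+2=3, deg[11]=1+0=1, deg[12]=1+0=1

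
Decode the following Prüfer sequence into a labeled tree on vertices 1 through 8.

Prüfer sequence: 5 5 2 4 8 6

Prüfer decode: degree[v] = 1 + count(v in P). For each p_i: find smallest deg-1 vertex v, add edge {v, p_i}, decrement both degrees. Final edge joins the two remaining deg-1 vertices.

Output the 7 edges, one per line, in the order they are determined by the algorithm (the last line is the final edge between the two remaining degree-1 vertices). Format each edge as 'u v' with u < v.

Answer: 1 5
3 5
2 5
2 4
4 8
6 7
6 8

Derivation:
Initial degrees: {1:1, 2:2, 3:1, 4:2, 5:3, 6:2, 7:1, 8:2}
Step 1: smallest deg-1 vertex = 1, p_1 = 5. Add edge {1,5}. Now deg[1]=0, deg[5]=2.
Step 2: smallest deg-1 vertex = 3, p_2 = 5. Add edge {3,5}. Now deg[3]=0, deg[5]=1.
Step 3: smallest deg-1 vertex = 5, p_3 = 2. Add edge {2,5}. Now deg[5]=0, deg[2]=1.
Step 4: smallest deg-1 vertex = 2, p_4 = 4. Add edge {2,4}. Now deg[2]=0, deg[4]=1.
Step 5: smallest deg-1 vertex = 4, p_5 = 8. Add edge {4,8}. Now deg[4]=0, deg[8]=1.
Step 6: smallest deg-1 vertex = 7, p_6 = 6. Add edge {6,7}. Now deg[7]=0, deg[6]=1.
Final: two remaining deg-1 vertices are 6, 8. Add edge {6,8}.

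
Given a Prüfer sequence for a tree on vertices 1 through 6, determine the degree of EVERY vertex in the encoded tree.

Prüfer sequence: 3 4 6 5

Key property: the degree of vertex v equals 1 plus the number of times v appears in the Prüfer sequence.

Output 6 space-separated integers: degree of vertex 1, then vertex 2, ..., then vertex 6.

p_1 = 3: count[3] becomes 1
p_2 = 4: count[4] becomes 1
p_3 = 6: count[6] becomes 1
p_4 = 5: count[5] becomes 1
Degrees (1 + count): deg[1]=1+0=1, deg[2]=1+0=1, deg[3]=1+1=2, deg[4]=1+1=2, deg[5]=1+1=2, deg[6]=1+1=2

Answer: 1 1 2 2 2 2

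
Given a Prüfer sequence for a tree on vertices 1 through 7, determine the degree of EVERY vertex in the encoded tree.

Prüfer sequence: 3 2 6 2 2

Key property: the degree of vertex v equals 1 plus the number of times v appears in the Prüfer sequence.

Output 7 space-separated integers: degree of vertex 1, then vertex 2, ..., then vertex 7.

Answer: 1 4 2 1 1 2 1

Derivation:
p_1 = 3: count[3] becomes 1
p_2 = 2: count[2] becomes 1
p_3 = 6: count[6] becomes 1
p_4 = 2: count[2] becomes 2
p_5 = 2: count[2] becomes 3
Degrees (1 + count): deg[1]=1+0=1, deg[2]=1+3=4, deg[3]=1+1=2, deg[4]=1+0=1, deg[5]=1+0=1, deg[6]=1+1=2, deg[7]=1+0=1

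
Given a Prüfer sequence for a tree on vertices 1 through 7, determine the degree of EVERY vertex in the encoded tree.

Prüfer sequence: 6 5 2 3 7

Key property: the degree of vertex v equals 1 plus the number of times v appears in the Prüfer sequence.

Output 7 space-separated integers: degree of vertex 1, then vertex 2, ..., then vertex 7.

Answer: 1 2 2 1 2 2 2

Derivation:
p_1 = 6: count[6] becomes 1
p_2 = 5: count[5] becomes 1
p_3 = 2: count[2] becomes 1
p_4 = 3: count[3] becomes 1
p_5 = 7: count[7] becomes 1
Degrees (1 + count): deg[1]=1+0=1, deg[2]=1+1=2, deg[3]=1+1=2, deg[4]=1+0=1, deg[5]=1+1=2, deg[6]=1+1=2, deg[7]=1+1=2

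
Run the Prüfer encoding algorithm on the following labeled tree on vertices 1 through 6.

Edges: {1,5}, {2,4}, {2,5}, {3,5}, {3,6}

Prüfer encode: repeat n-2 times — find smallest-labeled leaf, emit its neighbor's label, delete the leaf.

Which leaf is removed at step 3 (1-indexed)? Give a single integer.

Answer: 2

Derivation:
Step 1: current leaves = {1,4,6}. Remove leaf 1 (neighbor: 5).
Step 2: current leaves = {4,6}. Remove leaf 4 (neighbor: 2).
Step 3: current leaves = {2,6}. Remove leaf 2 (neighbor: 5).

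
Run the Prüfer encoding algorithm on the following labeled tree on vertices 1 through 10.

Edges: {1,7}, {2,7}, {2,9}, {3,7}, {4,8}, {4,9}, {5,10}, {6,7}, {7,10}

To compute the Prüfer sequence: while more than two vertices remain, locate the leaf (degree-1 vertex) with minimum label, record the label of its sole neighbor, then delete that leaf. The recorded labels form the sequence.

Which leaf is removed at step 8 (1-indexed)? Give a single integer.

Answer: 2

Derivation:
Step 1: current leaves = {1,3,5,6,8}. Remove leaf 1 (neighbor: 7).
Step 2: current leaves = {3,5,6,8}. Remove leaf 3 (neighbor: 7).
Step 3: current leaves = {5,6,8}. Remove leaf 5 (neighbor: 10).
Step 4: current leaves = {6,8,10}. Remove leaf 6 (neighbor: 7).
Step 5: current leaves = {8,10}. Remove leaf 8 (neighbor: 4).
Step 6: current leaves = {4,10}. Remove leaf 4 (neighbor: 9).
Step 7: current leaves = {9,10}. Remove leaf 9 (neighbor: 2).
Step 8: current leaves = {2,10}. Remove leaf 2 (neighbor: 7).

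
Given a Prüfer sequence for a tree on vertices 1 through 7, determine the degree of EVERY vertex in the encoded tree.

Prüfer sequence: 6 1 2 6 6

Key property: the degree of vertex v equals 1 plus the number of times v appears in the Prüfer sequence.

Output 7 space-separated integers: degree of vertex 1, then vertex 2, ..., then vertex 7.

p_1 = 6: count[6] becomes 1
p_2 = 1: count[1] becomes 1
p_3 = 2: count[2] becomes 1
p_4 = 6: count[6] becomes 2
p_5 = 6: count[6] becomes 3
Degrees (1 + count): deg[1]=1+1=2, deg[2]=1+1=2, deg[3]=1+0=1, deg[4]=1+0=1, deg[5]=1+0=1, deg[6]=1+3=4, deg[7]=1+0=1

Answer: 2 2 1 1 1 4 1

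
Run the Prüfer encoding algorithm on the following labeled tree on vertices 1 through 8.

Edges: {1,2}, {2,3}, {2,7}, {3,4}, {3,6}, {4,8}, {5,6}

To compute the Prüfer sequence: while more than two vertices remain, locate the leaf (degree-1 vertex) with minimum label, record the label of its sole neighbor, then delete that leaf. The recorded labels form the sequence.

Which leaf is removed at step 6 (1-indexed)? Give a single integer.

Step 1: current leaves = {1,5,7,8}. Remove leaf 1 (neighbor: 2).
Step 2: current leaves = {5,7,8}. Remove leaf 5 (neighbor: 6).
Step 3: current leaves = {6,7,8}. Remove leaf 6 (neighbor: 3).
Step 4: current leaves = {7,8}. Remove leaf 7 (neighbor: 2).
Step 5: current leaves = {2,8}. Remove leaf 2 (neighbor: 3).
Step 6: current leaves = {3,8}. Remove leaf 3 (neighbor: 4).

Answer: 3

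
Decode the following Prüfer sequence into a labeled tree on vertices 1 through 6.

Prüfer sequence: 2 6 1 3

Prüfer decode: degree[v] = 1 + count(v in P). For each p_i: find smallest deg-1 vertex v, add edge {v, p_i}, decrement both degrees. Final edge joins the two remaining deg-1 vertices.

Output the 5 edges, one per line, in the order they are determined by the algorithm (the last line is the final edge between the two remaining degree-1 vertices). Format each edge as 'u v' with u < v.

Initial degrees: {1:2, 2:2, 3:2, 4:1, 5:1, 6:2}
Step 1: smallest deg-1 vertex = 4, p_1 = 2. Add edge {2,4}. Now deg[4]=0, deg[2]=1.
Step 2: smallest deg-1 vertex = 2, p_2 = 6. Add edge {2,6}. Now deg[2]=0, deg[6]=1.
Step 3: smallest deg-1 vertex = 5, p_3 = 1. Add edge {1,5}. Now deg[5]=0, deg[1]=1.
Step 4: smallest deg-1 vertex = 1, p_4 = 3. Add edge {1,3}. Now deg[1]=0, deg[3]=1.
Final: two remaining deg-1 vertices are 3, 6. Add edge {3,6}.

Answer: 2 4
2 6
1 5
1 3
3 6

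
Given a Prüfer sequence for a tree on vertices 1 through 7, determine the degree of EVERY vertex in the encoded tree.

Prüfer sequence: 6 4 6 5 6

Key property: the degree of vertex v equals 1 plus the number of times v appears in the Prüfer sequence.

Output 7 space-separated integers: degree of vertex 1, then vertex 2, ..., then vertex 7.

p_1 = 6: count[6] becomes 1
p_2 = 4: count[4] becomes 1
p_3 = 6: count[6] becomes 2
p_4 = 5: count[5] becomes 1
p_5 = 6: count[6] becomes 3
Degrees (1 + count): deg[1]=1+0=1, deg[2]=1+0=1, deg[3]=1+0=1, deg[4]=1+1=2, deg[5]=1+1=2, deg[6]=1+3=4, deg[7]=1+0=1

Answer: 1 1 1 2 2 4 1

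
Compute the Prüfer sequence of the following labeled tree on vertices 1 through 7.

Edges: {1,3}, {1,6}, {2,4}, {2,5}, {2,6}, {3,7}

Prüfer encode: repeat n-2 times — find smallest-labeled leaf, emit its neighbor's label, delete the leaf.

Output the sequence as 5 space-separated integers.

Answer: 2 2 6 1 3

Derivation:
Step 1: leaves = {4,5,7}. Remove smallest leaf 4, emit neighbor 2.
Step 2: leaves = {5,7}. Remove smallest leaf 5, emit neighbor 2.
Step 3: leaves = {2,7}. Remove smallest leaf 2, emit neighbor 6.
Step 4: leaves = {6,7}. Remove smallest leaf 6, emit neighbor 1.
Step 5: leaves = {1,7}. Remove smallest leaf 1, emit neighbor 3.
Done: 2 vertices remain (3, 7). Sequence = [2 2 6 1 3]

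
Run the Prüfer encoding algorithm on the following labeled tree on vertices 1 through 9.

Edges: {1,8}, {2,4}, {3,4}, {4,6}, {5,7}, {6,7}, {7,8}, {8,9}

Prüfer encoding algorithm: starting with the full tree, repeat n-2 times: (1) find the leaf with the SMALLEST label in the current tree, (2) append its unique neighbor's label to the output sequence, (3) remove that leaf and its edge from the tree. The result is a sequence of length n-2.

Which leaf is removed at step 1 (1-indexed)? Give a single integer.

Answer: 1

Derivation:
Step 1: current leaves = {1,2,3,5,9}. Remove leaf 1 (neighbor: 8).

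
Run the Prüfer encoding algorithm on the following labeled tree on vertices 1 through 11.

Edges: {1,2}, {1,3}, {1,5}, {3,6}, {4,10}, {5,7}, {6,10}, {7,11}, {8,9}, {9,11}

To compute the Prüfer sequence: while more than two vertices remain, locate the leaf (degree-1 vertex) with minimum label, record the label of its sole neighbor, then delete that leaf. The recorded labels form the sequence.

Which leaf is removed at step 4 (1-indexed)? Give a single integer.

Answer: 9

Derivation:
Step 1: current leaves = {2,4,8}. Remove leaf 2 (neighbor: 1).
Step 2: current leaves = {4,8}. Remove leaf 4 (neighbor: 10).
Step 3: current leaves = {8,10}. Remove leaf 8 (neighbor: 9).
Step 4: current leaves = {9,10}. Remove leaf 9 (neighbor: 11).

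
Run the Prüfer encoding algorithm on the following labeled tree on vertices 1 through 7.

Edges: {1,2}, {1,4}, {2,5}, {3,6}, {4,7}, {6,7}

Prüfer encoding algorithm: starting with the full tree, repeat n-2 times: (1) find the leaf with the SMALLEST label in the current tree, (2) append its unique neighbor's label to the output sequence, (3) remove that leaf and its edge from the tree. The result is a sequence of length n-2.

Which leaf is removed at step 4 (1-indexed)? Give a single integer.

Step 1: current leaves = {3,5}. Remove leaf 3 (neighbor: 6).
Step 2: current leaves = {5,6}. Remove leaf 5 (neighbor: 2).
Step 3: current leaves = {2,6}. Remove leaf 2 (neighbor: 1).
Step 4: current leaves = {1,6}. Remove leaf 1 (neighbor: 4).

Answer: 1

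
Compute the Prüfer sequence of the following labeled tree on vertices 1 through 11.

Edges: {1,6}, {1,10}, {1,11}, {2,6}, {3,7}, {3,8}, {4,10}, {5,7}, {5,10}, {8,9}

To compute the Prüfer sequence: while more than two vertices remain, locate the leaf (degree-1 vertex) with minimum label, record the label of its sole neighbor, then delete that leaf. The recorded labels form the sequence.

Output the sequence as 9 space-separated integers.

Step 1: leaves = {2,4,9,11}. Remove smallest leaf 2, emit neighbor 6.
Step 2: leaves = {4,6,9,11}. Remove smallest leaf 4, emit neighbor 10.
Step 3: leaves = {6,9,11}. Remove smallest leaf 6, emit neighbor 1.
Step 4: leaves = {9,11}. Remove smallest leaf 9, emit neighbor 8.
Step 5: leaves = {8,11}. Remove smallest leaf 8, emit neighbor 3.
Step 6: leaves = {3,11}. Remove smallest leaf 3, emit neighbor 7.
Step 7: leaves = {7,11}. Remove smallest leaf 7, emit neighbor 5.
Step 8: leaves = {5,11}. Remove smallest leaf 5, emit neighbor 10.
Step 9: leaves = {10,11}. Remove smallest leaf 10, emit neighbor 1.
Done: 2 vertices remain (1, 11). Sequence = [6 10 1 8 3 7 5 10 1]

Answer: 6 10 1 8 3 7 5 10 1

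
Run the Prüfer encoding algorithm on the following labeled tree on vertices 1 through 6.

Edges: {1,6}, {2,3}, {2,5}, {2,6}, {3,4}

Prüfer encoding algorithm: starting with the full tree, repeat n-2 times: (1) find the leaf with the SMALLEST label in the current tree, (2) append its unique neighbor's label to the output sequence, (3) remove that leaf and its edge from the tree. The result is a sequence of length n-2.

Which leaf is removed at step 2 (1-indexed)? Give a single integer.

Step 1: current leaves = {1,4,5}. Remove leaf 1 (neighbor: 6).
Step 2: current leaves = {4,5,6}. Remove leaf 4 (neighbor: 3).

Answer: 4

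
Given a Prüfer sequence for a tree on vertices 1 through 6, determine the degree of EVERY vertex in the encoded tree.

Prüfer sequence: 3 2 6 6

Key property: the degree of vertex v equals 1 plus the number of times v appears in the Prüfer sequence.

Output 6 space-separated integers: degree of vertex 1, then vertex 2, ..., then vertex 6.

p_1 = 3: count[3] becomes 1
p_2 = 2: count[2] becomes 1
p_3 = 6: count[6] becomes 1
p_4 = 6: count[6] becomes 2
Degrees (1 + count): deg[1]=1+0=1, deg[2]=1+1=2, deg[3]=1+1=2, deg[4]=1+0=1, deg[5]=1+0=1, deg[6]=1+2=3

Answer: 1 2 2 1 1 3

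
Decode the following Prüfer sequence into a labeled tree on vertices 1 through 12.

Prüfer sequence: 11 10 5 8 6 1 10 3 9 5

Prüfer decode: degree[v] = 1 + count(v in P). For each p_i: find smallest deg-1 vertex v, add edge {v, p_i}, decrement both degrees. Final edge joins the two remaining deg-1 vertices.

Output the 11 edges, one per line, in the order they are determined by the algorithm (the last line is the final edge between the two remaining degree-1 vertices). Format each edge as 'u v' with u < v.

Answer: 2 11
4 10
5 7
8 11
6 8
1 6
1 10
3 10
3 9
5 9
5 12

Derivation:
Initial degrees: {1:2, 2:1, 3:2, 4:1, 5:3, 6:2, 7:1, 8:2, 9:2, 10:3, 11:2, 12:1}
Step 1: smallest deg-1 vertex = 2, p_1 = 11. Add edge {2,11}. Now deg[2]=0, deg[11]=1.
Step 2: smallest deg-1 vertex = 4, p_2 = 10. Add edge {4,10}. Now deg[4]=0, deg[10]=2.
Step 3: smallest deg-1 vertex = 7, p_3 = 5. Add edge {5,7}. Now deg[7]=0, deg[5]=2.
Step 4: smallest deg-1 vertex = 11, p_4 = 8. Add edge {8,11}. Now deg[11]=0, deg[8]=1.
Step 5: smallest deg-1 vertex = 8, p_5 = 6. Add edge {6,8}. Now deg[8]=0, deg[6]=1.
Step 6: smallest deg-1 vertex = 6, p_6 = 1. Add edge {1,6}. Now deg[6]=0, deg[1]=1.
Step 7: smallest deg-1 vertex = 1, p_7 = 10. Add edge {1,10}. Now deg[1]=0, deg[10]=1.
Step 8: smallest deg-1 vertex = 10, p_8 = 3. Add edge {3,10}. Now deg[10]=0, deg[3]=1.
Step 9: smallest deg-1 vertex = 3, p_9 = 9. Add edge {3,9}. Now deg[3]=0, deg[9]=1.
Step 10: smallest deg-1 vertex = 9, p_10 = 5. Add edge {5,9}. Now deg[9]=0, deg[5]=1.
Final: two remaining deg-1 vertices are 5, 12. Add edge {5,12}.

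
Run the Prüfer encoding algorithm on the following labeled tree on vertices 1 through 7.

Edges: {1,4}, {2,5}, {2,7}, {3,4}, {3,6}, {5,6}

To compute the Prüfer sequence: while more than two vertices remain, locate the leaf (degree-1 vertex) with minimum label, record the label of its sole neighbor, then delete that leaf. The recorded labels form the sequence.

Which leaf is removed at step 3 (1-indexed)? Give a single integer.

Answer: 3

Derivation:
Step 1: current leaves = {1,7}. Remove leaf 1 (neighbor: 4).
Step 2: current leaves = {4,7}. Remove leaf 4 (neighbor: 3).
Step 3: current leaves = {3,7}. Remove leaf 3 (neighbor: 6).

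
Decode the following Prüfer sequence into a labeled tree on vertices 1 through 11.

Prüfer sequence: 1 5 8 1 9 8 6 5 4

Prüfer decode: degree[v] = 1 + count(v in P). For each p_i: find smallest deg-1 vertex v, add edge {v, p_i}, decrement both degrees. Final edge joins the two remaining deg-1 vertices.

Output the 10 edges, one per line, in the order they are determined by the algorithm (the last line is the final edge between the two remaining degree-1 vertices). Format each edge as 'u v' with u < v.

Answer: 1 2
3 5
7 8
1 10
1 9
8 9
6 8
5 6
4 5
4 11

Derivation:
Initial degrees: {1:3, 2:1, 3:1, 4:2, 5:3, 6:2, 7:1, 8:3, 9:2, 10:1, 11:1}
Step 1: smallest deg-1 vertex = 2, p_1 = 1. Add edge {1,2}. Now deg[2]=0, deg[1]=2.
Step 2: smallest deg-1 vertex = 3, p_2 = 5. Add edge {3,5}. Now deg[3]=0, deg[5]=2.
Step 3: smallest deg-1 vertex = 7, p_3 = 8. Add edge {7,8}. Now deg[7]=0, deg[8]=2.
Step 4: smallest deg-1 vertex = 10, p_4 = 1. Add edge {1,10}. Now deg[10]=0, deg[1]=1.
Step 5: smallest deg-1 vertex = 1, p_5 = 9. Add edge {1,9}. Now deg[1]=0, deg[9]=1.
Step 6: smallest deg-1 vertex = 9, p_6 = 8. Add edge {8,9}. Now deg[9]=0, deg[8]=1.
Step 7: smallest deg-1 vertex = 8, p_7 = 6. Add edge {6,8}. Now deg[8]=0, deg[6]=1.
Step 8: smallest deg-1 vertex = 6, p_8 = 5. Add edge {5,6}. Now deg[6]=0, deg[5]=1.
Step 9: smallest deg-1 vertex = 5, p_9 = 4. Add edge {4,5}. Now deg[5]=0, deg[4]=1.
Final: two remaining deg-1 vertices are 4, 11. Add edge {4,11}.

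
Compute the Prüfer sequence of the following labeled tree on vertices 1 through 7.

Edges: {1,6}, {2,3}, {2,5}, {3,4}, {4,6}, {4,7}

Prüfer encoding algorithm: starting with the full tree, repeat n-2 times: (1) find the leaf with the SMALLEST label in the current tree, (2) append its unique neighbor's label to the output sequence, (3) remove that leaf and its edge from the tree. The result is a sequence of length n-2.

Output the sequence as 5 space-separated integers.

Step 1: leaves = {1,5,7}. Remove smallest leaf 1, emit neighbor 6.
Step 2: leaves = {5,6,7}. Remove smallest leaf 5, emit neighbor 2.
Step 3: leaves = {2,6,7}. Remove smallest leaf 2, emit neighbor 3.
Step 4: leaves = {3,6,7}. Remove smallest leaf 3, emit neighbor 4.
Step 5: leaves = {6,7}. Remove smallest leaf 6, emit neighbor 4.
Done: 2 vertices remain (4, 7). Sequence = [6 2 3 4 4]

Answer: 6 2 3 4 4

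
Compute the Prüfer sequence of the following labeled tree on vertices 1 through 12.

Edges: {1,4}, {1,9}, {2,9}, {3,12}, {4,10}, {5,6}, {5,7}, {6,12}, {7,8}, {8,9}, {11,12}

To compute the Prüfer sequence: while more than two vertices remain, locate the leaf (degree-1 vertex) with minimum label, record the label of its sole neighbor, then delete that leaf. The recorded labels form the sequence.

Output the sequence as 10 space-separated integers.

Answer: 9 12 4 1 9 8 7 5 6 12

Derivation:
Step 1: leaves = {2,3,10,11}. Remove smallest leaf 2, emit neighbor 9.
Step 2: leaves = {3,10,11}. Remove smallest leaf 3, emit neighbor 12.
Step 3: leaves = {10,11}. Remove smallest leaf 10, emit neighbor 4.
Step 4: leaves = {4,11}. Remove smallest leaf 4, emit neighbor 1.
Step 5: leaves = {1,11}. Remove smallest leaf 1, emit neighbor 9.
Step 6: leaves = {9,11}. Remove smallest leaf 9, emit neighbor 8.
Step 7: leaves = {8,11}. Remove smallest leaf 8, emit neighbor 7.
Step 8: leaves = {7,11}. Remove smallest leaf 7, emit neighbor 5.
Step 9: leaves = {5,11}. Remove smallest leaf 5, emit neighbor 6.
Step 10: leaves = {6,11}. Remove smallest leaf 6, emit neighbor 12.
Done: 2 vertices remain (11, 12). Sequence = [9 12 4 1 9 8 7 5 6 12]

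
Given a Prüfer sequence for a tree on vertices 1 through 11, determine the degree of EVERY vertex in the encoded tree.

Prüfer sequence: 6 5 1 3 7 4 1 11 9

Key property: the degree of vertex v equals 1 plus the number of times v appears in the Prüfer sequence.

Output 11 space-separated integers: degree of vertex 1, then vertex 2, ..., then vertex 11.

Answer: 3 1 2 2 2 2 2 1 2 1 2

Derivation:
p_1 = 6: count[6] becomes 1
p_2 = 5: count[5] becomes 1
p_3 = 1: count[1] becomes 1
p_4 = 3: count[3] becomes 1
p_5 = 7: count[7] becomes 1
p_6 = 4: count[4] becomes 1
p_7 = 1: count[1] becomes 2
p_8 = 11: count[11] becomes 1
p_9 = 9: count[9] becomes 1
Degrees (1 + count): deg[1]=1+2=3, deg[2]=1+0=1, deg[3]=1+1=2, deg[4]=1+1=2, deg[5]=1+1=2, deg[6]=1+1=2, deg[7]=1+1=2, deg[8]=1+0=1, deg[9]=1+1=2, deg[10]=1+0=1, deg[11]=1+1=2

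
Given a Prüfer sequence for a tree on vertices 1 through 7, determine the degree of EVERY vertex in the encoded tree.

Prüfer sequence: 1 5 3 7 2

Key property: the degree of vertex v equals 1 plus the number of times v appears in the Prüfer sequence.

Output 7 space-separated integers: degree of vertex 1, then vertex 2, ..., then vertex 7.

p_1 = 1: count[1] becomes 1
p_2 = 5: count[5] becomes 1
p_3 = 3: count[3] becomes 1
p_4 = 7: count[7] becomes 1
p_5 = 2: count[2] becomes 1
Degrees (1 + count): deg[1]=1+1=2, deg[2]=1+1=2, deg[3]=1+1=2, deg[4]=1+0=1, deg[5]=1+1=2, deg[6]=1+0=1, deg[7]=1+1=2

Answer: 2 2 2 1 2 1 2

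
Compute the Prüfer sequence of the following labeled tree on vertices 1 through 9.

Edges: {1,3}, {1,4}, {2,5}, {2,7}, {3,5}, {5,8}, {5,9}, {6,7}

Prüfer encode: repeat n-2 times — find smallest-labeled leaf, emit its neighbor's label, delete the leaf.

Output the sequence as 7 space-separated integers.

Step 1: leaves = {4,6,8,9}. Remove smallest leaf 4, emit neighbor 1.
Step 2: leaves = {1,6,8,9}. Remove smallest leaf 1, emit neighbor 3.
Step 3: leaves = {3,6,8,9}. Remove smallest leaf 3, emit neighbor 5.
Step 4: leaves = {6,8,9}. Remove smallest leaf 6, emit neighbor 7.
Step 5: leaves = {7,8,9}. Remove smallest leaf 7, emit neighbor 2.
Step 6: leaves = {2,8,9}. Remove smallest leaf 2, emit neighbor 5.
Step 7: leaves = {8,9}. Remove smallest leaf 8, emit neighbor 5.
Done: 2 vertices remain (5, 9). Sequence = [1 3 5 7 2 5 5]

Answer: 1 3 5 7 2 5 5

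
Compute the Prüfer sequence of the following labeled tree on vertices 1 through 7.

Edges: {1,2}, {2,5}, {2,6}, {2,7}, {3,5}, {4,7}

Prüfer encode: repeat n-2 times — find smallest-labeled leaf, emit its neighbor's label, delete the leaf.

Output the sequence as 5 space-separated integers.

Step 1: leaves = {1,3,4,6}. Remove smallest leaf 1, emit neighbor 2.
Step 2: leaves = {3,4,6}. Remove smallest leaf 3, emit neighbor 5.
Step 3: leaves = {4,5,6}. Remove smallest leaf 4, emit neighbor 7.
Step 4: leaves = {5,6,7}. Remove smallest leaf 5, emit neighbor 2.
Step 5: leaves = {6,7}. Remove smallest leaf 6, emit neighbor 2.
Done: 2 vertices remain (2, 7). Sequence = [2 5 7 2 2]

Answer: 2 5 7 2 2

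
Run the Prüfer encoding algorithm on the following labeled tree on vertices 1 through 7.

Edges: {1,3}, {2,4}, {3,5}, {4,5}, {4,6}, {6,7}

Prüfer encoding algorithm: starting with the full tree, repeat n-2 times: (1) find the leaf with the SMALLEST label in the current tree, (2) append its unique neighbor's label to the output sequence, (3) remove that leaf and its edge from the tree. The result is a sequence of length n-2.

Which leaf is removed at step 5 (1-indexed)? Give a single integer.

Answer: 4

Derivation:
Step 1: current leaves = {1,2,7}. Remove leaf 1 (neighbor: 3).
Step 2: current leaves = {2,3,7}. Remove leaf 2 (neighbor: 4).
Step 3: current leaves = {3,7}. Remove leaf 3 (neighbor: 5).
Step 4: current leaves = {5,7}. Remove leaf 5 (neighbor: 4).
Step 5: current leaves = {4,7}. Remove leaf 4 (neighbor: 6).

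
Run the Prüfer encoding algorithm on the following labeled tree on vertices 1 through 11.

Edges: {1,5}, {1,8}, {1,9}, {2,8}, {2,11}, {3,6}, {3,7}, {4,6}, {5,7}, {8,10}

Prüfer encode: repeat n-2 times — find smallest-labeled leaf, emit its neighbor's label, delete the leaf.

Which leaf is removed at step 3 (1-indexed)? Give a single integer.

Answer: 3

Derivation:
Step 1: current leaves = {4,9,10,11}. Remove leaf 4 (neighbor: 6).
Step 2: current leaves = {6,9,10,11}. Remove leaf 6 (neighbor: 3).
Step 3: current leaves = {3,9,10,11}. Remove leaf 3 (neighbor: 7).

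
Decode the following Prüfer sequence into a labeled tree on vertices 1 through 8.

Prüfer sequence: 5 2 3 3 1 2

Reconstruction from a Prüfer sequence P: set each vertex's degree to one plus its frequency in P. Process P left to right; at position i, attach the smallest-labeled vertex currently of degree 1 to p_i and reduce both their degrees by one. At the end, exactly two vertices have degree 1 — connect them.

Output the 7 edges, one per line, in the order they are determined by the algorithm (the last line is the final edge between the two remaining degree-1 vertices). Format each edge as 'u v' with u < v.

Answer: 4 5
2 5
3 6
3 7
1 3
1 2
2 8

Derivation:
Initial degrees: {1:2, 2:3, 3:3, 4:1, 5:2, 6:1, 7:1, 8:1}
Step 1: smallest deg-1 vertex = 4, p_1 = 5. Add edge {4,5}. Now deg[4]=0, deg[5]=1.
Step 2: smallest deg-1 vertex = 5, p_2 = 2. Add edge {2,5}. Now deg[5]=0, deg[2]=2.
Step 3: smallest deg-1 vertex = 6, p_3 = 3. Add edge {3,6}. Now deg[6]=0, deg[3]=2.
Step 4: smallest deg-1 vertex = 7, p_4 = 3. Add edge {3,7}. Now deg[7]=0, deg[3]=1.
Step 5: smallest deg-1 vertex = 3, p_5 = 1. Add edge {1,3}. Now deg[3]=0, deg[1]=1.
Step 6: smallest deg-1 vertex = 1, p_6 = 2. Add edge {1,2}. Now deg[1]=0, deg[2]=1.
Final: two remaining deg-1 vertices are 2, 8. Add edge {2,8}.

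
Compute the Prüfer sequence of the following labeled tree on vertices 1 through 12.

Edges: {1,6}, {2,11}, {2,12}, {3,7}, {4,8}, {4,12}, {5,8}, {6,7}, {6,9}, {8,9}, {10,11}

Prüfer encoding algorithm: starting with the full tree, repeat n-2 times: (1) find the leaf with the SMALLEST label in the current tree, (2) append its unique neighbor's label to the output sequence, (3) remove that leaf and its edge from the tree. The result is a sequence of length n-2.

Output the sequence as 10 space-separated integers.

Step 1: leaves = {1,3,5,10}. Remove smallest leaf 1, emit neighbor 6.
Step 2: leaves = {3,5,10}. Remove smallest leaf 3, emit neighbor 7.
Step 3: leaves = {5,7,10}. Remove smallest leaf 5, emit neighbor 8.
Step 4: leaves = {7,10}. Remove smallest leaf 7, emit neighbor 6.
Step 5: leaves = {6,10}. Remove smallest leaf 6, emit neighbor 9.
Step 6: leaves = {9,10}. Remove smallest leaf 9, emit neighbor 8.
Step 7: leaves = {8,10}. Remove smallest leaf 8, emit neighbor 4.
Step 8: leaves = {4,10}. Remove smallest leaf 4, emit neighbor 12.
Step 9: leaves = {10,12}. Remove smallest leaf 10, emit neighbor 11.
Step 10: leaves = {11,12}. Remove smallest leaf 11, emit neighbor 2.
Done: 2 vertices remain (2, 12). Sequence = [6 7 8 6 9 8 4 12 11 2]

Answer: 6 7 8 6 9 8 4 12 11 2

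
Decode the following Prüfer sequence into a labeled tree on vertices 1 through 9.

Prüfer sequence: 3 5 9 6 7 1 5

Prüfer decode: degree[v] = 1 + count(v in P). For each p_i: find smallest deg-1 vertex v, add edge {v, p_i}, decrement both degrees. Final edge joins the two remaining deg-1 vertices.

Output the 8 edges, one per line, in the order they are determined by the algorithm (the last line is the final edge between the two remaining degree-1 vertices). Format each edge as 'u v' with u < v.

Answer: 2 3
3 5
4 9
6 8
6 7
1 7
1 5
5 9

Derivation:
Initial degrees: {1:2, 2:1, 3:2, 4:1, 5:3, 6:2, 7:2, 8:1, 9:2}
Step 1: smallest deg-1 vertex = 2, p_1 = 3. Add edge {2,3}. Now deg[2]=0, deg[3]=1.
Step 2: smallest deg-1 vertex = 3, p_2 = 5. Add edge {3,5}. Now deg[3]=0, deg[5]=2.
Step 3: smallest deg-1 vertex = 4, p_3 = 9. Add edge {4,9}. Now deg[4]=0, deg[9]=1.
Step 4: smallest deg-1 vertex = 8, p_4 = 6. Add edge {6,8}. Now deg[8]=0, deg[6]=1.
Step 5: smallest deg-1 vertex = 6, p_5 = 7. Add edge {6,7}. Now deg[6]=0, deg[7]=1.
Step 6: smallest deg-1 vertex = 7, p_6 = 1. Add edge {1,7}. Now deg[7]=0, deg[1]=1.
Step 7: smallest deg-1 vertex = 1, p_7 = 5. Add edge {1,5}. Now deg[1]=0, deg[5]=1.
Final: two remaining deg-1 vertices are 5, 9. Add edge {5,9}.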